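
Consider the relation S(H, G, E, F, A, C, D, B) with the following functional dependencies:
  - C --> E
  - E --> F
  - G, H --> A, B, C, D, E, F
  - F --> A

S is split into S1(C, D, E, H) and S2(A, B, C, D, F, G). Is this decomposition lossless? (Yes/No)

The shared attributes are {C, D} and {C, D}⁺ = {A, C, D, E, F}.
Neither S1 nor S2 is contained in that closure, so the decomposition is lossy.

No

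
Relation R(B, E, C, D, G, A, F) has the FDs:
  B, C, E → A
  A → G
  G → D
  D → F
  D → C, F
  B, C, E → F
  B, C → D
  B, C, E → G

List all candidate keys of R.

{A, B, E}, {B, C, E}, {B, D, E}, {B, E, G}

No FD produces {B, E}, so they must be in every candidate key.
Closure of {A, B, E} is {A, B, C, D, E, F, G}, the whole schema; {A, B, E} is a candidate key.
Closure of {B, C, E} is {A, B, C, D, E, F, G}, the whole schema; {B, C, E} is a candidate key.
Closure of {B, D, E} is {A, B, C, D, E, F, G}, the whole schema; {B, D, E} is a candidate key.
Closure of {B, E, G} is {A, B, C, D, E, F, G}, the whole schema; {B, E, G} is a candidate key.
Any other superkey properly contains one of these, so there are no further candidate keys.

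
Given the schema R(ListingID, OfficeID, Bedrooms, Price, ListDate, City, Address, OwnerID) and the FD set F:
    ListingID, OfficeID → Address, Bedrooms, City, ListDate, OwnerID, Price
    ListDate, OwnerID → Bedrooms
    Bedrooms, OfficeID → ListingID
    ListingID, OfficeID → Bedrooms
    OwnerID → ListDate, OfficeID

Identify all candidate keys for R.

{Bedrooms, OfficeID}, {ListingID, OfficeID}, {OwnerID}

{OwnerID}⁺ = {Address, Bedrooms, City, ListDate, ListingID, OfficeID, OwnerID, Price} — all of the relation — so {OwnerID} is a candidate key.
{Bedrooms, OfficeID}⁺ = {Address, Bedrooms, City, ListDate, ListingID, OfficeID, OwnerID, Price} — all of the relation — so {Bedrooms, OfficeID} is a candidate key.
{ListingID, OfficeID}⁺ = {Address, Bedrooms, City, ListDate, ListingID, OfficeID, OwnerID, Price} — all of the relation — so {ListingID, OfficeID} is a candidate key.
These are minimal and exhaustive — every other superkey contains one of them.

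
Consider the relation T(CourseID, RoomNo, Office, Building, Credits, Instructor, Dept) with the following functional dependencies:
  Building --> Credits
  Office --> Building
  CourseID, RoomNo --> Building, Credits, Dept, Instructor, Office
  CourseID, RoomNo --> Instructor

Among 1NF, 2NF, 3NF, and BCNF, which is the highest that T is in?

2NF

Candidate key: {CourseID, RoomNo}. Prime attributes: {CourseID, RoomNo}.
Building --> Credits breaks BCNF: {Building}⁺ = {Building, Credits}, so {Building} is not a superkey.
Building --> Credits has non-prime {Credits} on the right and a non-superkey on the left, so 3NF fails.
No non-prime attribute depends on a proper subset of any candidate key, so 2NF holds.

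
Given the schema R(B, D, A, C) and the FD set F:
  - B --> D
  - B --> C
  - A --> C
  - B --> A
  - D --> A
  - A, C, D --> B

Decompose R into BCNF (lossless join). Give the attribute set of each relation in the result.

{A, B, D}; {A, C}

Candidate keys of the original relation: {B}, {D}.
{A, B, C, D}: {A} determines {A, C} here but is not a superkey — split on A --> C, giving {A, C} and {A, B, D}.
{A, C} is in BCNF.
{A, B, D} is in BCNF.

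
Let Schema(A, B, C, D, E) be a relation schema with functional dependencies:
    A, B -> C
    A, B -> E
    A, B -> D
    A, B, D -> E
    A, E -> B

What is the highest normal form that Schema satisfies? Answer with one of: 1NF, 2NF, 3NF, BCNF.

Candidate keys: {A, B}, {A, E}. Prime attributes: {A, B, E}.
Every FD has a superkey on the left, so the relation is in BCNF.

BCNF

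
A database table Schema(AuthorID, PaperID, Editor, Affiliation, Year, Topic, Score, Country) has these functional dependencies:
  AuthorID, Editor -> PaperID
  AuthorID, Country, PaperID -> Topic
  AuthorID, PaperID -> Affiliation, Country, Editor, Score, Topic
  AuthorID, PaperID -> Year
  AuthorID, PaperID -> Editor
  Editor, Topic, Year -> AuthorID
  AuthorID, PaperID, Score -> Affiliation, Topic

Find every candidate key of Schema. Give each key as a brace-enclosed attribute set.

Closure of {AuthorID, Editor} is {Affiliation, AuthorID, Country, Editor, PaperID, Score, Topic, Year}, the whole schema; {AuthorID, Editor} is a candidate key.
Closure of {AuthorID, PaperID} is {Affiliation, AuthorID, Country, Editor, PaperID, Score, Topic, Year}, the whole schema; {AuthorID, PaperID} is a candidate key.
Closure of {Editor, Topic, Year} is {Affiliation, AuthorID, Country, Editor, PaperID, Score, Topic, Year}, the whole schema; {Editor, Topic, Year} is a candidate key.
These are minimal and exhaustive — every other superkey contains one of them.

{AuthorID, Editor}, {AuthorID, PaperID}, {Editor, Topic, Year}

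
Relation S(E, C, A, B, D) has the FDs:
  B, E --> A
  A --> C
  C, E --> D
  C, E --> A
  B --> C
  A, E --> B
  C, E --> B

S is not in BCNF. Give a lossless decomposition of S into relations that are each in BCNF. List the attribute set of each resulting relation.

{A, B, D, E}; {A, C}

Candidate keys of the original relation: {A, E}, {B, E}, {C, E}.
{A, B, C, D, E}: {A} determines {A, C} here but is not a superkey — split on A --> C, giving {A, C} and {A, B, D, E}.
{A, C} is in BCNF.
{A, B, D, E} is in BCNF.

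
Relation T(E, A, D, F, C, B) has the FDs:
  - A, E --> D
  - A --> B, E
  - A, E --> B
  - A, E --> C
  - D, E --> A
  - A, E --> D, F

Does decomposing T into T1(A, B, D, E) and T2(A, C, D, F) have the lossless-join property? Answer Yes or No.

Yes

Common attributes: {A, D}; their closure is {A, B, C, D, E, F}.
This includes all of T1, so the common attributes are a superkey of T1 — the join is lossless.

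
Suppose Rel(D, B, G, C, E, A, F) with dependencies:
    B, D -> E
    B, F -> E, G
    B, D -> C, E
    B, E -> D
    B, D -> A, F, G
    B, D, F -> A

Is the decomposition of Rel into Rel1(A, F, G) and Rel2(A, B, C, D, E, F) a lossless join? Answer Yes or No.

Rel1 ∩ Rel2 = {A, F}; its closure under F is {A, F}.
Neither Rel1 nor Rel2 is contained in that closure, so the decomposition is lossy.

No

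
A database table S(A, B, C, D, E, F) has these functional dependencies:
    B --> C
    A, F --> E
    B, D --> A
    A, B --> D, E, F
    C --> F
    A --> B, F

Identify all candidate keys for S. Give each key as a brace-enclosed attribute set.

{A}, {B, D}

{A} is a candidate key since {A}⁺ = {A, B, C, D, E, F} covers every attribute.
{B, D} is a candidate key since {B, D}⁺ = {A, B, C, D, E, F} covers every attribute.
These are minimal and exhaustive — every other superkey contains one of them.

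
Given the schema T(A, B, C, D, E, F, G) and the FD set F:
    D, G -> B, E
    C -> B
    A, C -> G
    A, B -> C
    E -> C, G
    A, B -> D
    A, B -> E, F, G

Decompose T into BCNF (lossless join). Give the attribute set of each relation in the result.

{A, D, F, G}; {B, C}; {C, E, G}; {D, E}

Candidate keys of the original relation: {A, B}, {A, C}, {A, D, G}, {A, E}.
Within {A, B, C, D, E, F, G}: {D, G}⁺ ∩ {A, B, C, D, E, F, G} = {B, C, D, E, G}, not the whole set, so D, G -> B, C, E violates BCNF; decompose into {B, C, D, E, G} and {A, D, F, G}.
Within {B, C, D, E, G}: {C}⁺ ∩ {B, C, D, E, G} = {B, C}, not the whole set, so C -> B violates BCNF; decompose into {B, C} and {C, D, E, G}.
{B, C} has no BCNF violation.
Within {C, D, E, G}: {E}⁺ ∩ {C, D, E, G} = {C, E, G}, not the whole set, so E -> C, G violates BCNF; decompose into {C, E, G} and {D, E}.
{C, E, G} has no BCNF violation.
{D, E} has no BCNF violation.
{A, D, F, G} has no BCNF violation.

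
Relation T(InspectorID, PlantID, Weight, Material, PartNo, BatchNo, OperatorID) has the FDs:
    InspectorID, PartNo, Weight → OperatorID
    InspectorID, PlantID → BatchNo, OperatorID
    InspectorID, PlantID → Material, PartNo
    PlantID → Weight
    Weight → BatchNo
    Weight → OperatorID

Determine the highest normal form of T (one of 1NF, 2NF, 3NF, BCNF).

1NF

Candidate key: {InspectorID, PlantID}. Prime attributes: {InspectorID, PlantID}.
For InspectorID, PartNo, Weight → OperatorID we have {InspectorID, PartNo, Weight}⁺ = {BatchNo, InspectorID, OperatorID, PartNo, Weight}; {InspectorID, PartNo, Weight} is not a superkey, so BCNF fails.
InspectorID, PartNo, Weight → OperatorID has non-prime {OperatorID} on the right and a non-superkey on the left, so 3NF fails.
{PlantID} is a proper subset of the key {InspectorID, PlantID}, and {PlantID}⁺ contains the non-prime attributes {BatchNo, OperatorID, Weight} — a partial dependency, so 2NF is violated.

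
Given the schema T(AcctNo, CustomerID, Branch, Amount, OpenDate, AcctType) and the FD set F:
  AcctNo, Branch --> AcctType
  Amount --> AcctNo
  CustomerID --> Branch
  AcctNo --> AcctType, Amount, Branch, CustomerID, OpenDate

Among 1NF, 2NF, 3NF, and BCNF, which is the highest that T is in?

2NF

Candidate keys: {AcctNo}, {Amount}. Prime attributes: {AcctNo, Amount}.
CustomerID --> Branch breaks BCNF: {CustomerID}⁺ = {Branch, CustomerID}, so {CustomerID} is not a superkey.
Because {Branch} is non-prime and the left side of CustomerID --> Branch is not a superkey, the relation is not in 3NF.
All keys have size 1, which rules out partial dependencies — 2NF is satisfied.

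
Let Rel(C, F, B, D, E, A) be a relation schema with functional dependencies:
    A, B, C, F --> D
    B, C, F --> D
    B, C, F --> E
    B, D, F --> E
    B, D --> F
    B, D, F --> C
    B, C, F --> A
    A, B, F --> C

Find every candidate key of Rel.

{B} never appears on the right of any FD, so every key must include it.
{B, D} is a candidate key since {B, D}⁺ = {A, B, C, D, E, F} covers every attribute.
{A, B, F} is a candidate key since {A, B, F}⁺ = {A, B, C, D, E, F} covers every attribute.
{B, C, F} is a candidate key since {B, C, F}⁺ = {A, B, C, D, E, F} covers every attribute.
Any other superkey properly contains one of these, so there are no further candidate keys.

{A, B, F}, {B, C, F}, {B, D}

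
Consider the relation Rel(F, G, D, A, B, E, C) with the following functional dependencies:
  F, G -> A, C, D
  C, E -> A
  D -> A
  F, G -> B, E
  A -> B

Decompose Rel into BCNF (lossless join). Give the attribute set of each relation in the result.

Candidate key of the original relation: {F, G}.
In {A, B, C, D, E, F, G}, {C, E} is not a superkey ({C, E}⁺ restricted to this set is {A, B, C, E}), so split on C, E -> A, B into {A, B, C, E} and {C, D, E, F, G}.
In {A, B, C, E}, {A} is not a superkey ({A}⁺ restricted to this set is {A, B}), so split on A -> B into {A, B} and {A, C, E}.
{A, B} has no BCNF violation.
{A, C, E} has no BCNF violation.
{C, D, E, F, G} has no BCNF violation.

{A, B}; {A, C, E}; {C, D, E, F, G}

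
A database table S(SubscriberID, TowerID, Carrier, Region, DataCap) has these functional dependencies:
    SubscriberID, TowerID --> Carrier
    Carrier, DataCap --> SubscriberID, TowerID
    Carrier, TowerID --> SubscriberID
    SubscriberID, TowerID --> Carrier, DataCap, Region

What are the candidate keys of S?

Closure of {Carrier, DataCap} is {Carrier, DataCap, Region, SubscriberID, TowerID}, the whole schema; {Carrier, DataCap} is a candidate key.
Closure of {Carrier, TowerID} is {Carrier, DataCap, Region, SubscriberID, TowerID}, the whole schema; {Carrier, TowerID} is a candidate key.
Closure of {SubscriberID, TowerID} is {Carrier, DataCap, Region, SubscriberID, TowerID}, the whole schema; {SubscriberID, TowerID} is a candidate key.
These are minimal and exhaustive — every other superkey contains one of them.

{Carrier, DataCap}, {Carrier, TowerID}, {SubscriberID, TowerID}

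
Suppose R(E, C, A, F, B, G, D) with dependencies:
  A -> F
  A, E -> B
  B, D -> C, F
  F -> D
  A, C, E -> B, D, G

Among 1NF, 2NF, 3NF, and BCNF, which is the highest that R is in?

1NF

Candidate key: {A, E}. Prime attributes: {A, E}.
For A -> F we have {A}⁺ = {A, D, F}; {A} is not a superkey, so BCNF fails.
A -> F determines the non-prime attribute {F} from a non-superkey — 3NF is violated.
The proper key subset {A} of {A, E} determines non-prime {D, F}, so the relation is not even in 2NF.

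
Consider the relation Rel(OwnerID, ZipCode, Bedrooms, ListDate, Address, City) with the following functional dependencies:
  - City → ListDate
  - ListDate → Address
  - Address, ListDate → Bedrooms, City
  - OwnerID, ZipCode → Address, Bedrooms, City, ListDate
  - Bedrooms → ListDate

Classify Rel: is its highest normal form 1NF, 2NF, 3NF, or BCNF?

Candidate key: {OwnerID, ZipCode}. Prime attributes: {OwnerID, ZipCode}.
For City → ListDate we have {City}⁺ = {Address, Bedrooms, City, ListDate}; {City} is not a superkey, so BCNF fails.
City → ListDate has non-prime {ListDate} on the right and a non-superkey on the left, so 3NF fails.
No proper subset of a key has a non-prime attribute in its closure, so there is no partial dependency; 2NF holds.

2NF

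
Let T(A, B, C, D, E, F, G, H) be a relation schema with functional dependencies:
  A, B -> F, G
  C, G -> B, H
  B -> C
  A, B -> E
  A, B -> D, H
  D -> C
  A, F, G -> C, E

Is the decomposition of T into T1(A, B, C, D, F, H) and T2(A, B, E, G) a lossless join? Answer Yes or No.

The shared attributes are {A, B} and {A, B}⁺ = {A, B, C, D, E, F, G, H}.
Since T1 ⊆ {A, B, C, D, E, F, G, H}, the intersection is a superkey of T1; the decomposition is lossless.

Yes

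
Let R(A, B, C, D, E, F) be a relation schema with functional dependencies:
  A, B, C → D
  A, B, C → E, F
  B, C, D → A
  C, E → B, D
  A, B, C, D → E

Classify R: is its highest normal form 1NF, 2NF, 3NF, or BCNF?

Candidate keys: {A, B, C}, {B, C, D}, {C, E}. Prime attributes: {A, B, C, D, E}.
Each dependency's left side is a superkey — BCNF holds.

BCNF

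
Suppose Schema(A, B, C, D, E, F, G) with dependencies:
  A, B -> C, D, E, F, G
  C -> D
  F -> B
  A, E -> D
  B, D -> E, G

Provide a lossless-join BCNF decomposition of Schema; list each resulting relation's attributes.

{A, C, F}; {B, F}; {C, D}; {C, E, F, G}

Candidate keys of the original relation: {A, B}, {A, F}.
Within {A, B, C, D, E, F, G}: {C}⁺ ∩ {A, B, C, D, E, F, G} = {C, D}, not the whole set, so C -> D violates BCNF; decompose into {C, D} and {A, B, C, E, F, G}.
{C, D}: every determinant is a superkey — BCNF.
Within {A, B, C, E, F, G}: {F}⁺ ∩ {A, B, C, E, F, G} = {B, F}, not the whole set, so F -> B violates BCNF; decompose into {B, F} and {A, C, E, F, G}.
{B, F}: every determinant is a superkey — BCNF.
Within {A, C, E, F, G}: {C, F}⁺ ∩ {A, C, E, F, G} = {C, E, F, G}, not the whole set, so C, F -> E, G violates BCNF; decompose into {C, E, F, G} and {A, C, F}.
{C, E, F, G}: every determinant is a superkey — BCNF.
{A, C, F}: every determinant is a superkey — BCNF.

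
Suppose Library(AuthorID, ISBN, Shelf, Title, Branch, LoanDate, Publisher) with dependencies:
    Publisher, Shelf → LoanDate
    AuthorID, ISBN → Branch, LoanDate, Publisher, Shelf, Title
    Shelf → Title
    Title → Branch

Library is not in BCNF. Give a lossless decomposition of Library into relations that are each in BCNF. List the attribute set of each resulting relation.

{AuthorID, ISBN, Publisher, Shelf}; {Branch, Title}; {LoanDate, Publisher, Shelf}; {Shelf, Title}

Candidate key of the original relation: {AuthorID, ISBN}.
In {AuthorID, Branch, ISBN, LoanDate, Publisher, Shelf, Title}, {Publisher, Shelf} is not a superkey ({Publisher, Shelf}⁺ restricted to this set is {Branch, LoanDate, Publisher, Shelf, Title}), so split on Publisher, Shelf → Branch, LoanDate, Title into {Branch, LoanDate, Publisher, Shelf, Title} and {AuthorID, ISBN, Publisher, Shelf}.
In {Branch, LoanDate, Publisher, Shelf, Title}, {Shelf} is not a superkey ({Shelf}⁺ restricted to this set is {Branch, Shelf, Title}), so split on Shelf → Branch, Title into {Branch, Shelf, Title} and {LoanDate, Publisher, Shelf}.
In {Branch, Shelf, Title}, {Title} is not a superkey ({Title}⁺ restricted to this set is {Branch, Title}), so split on Title → Branch into {Branch, Title} and {Shelf, Title}.
{Branch, Title} is in BCNF.
{Shelf, Title} is in BCNF.
{LoanDate, Publisher, Shelf} is in BCNF.
{AuthorID, ISBN, Publisher, Shelf} is in BCNF.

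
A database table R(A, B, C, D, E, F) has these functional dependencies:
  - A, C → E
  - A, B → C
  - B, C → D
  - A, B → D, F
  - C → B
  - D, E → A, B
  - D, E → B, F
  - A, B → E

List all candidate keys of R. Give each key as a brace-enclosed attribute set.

{A, B}, {A, C}, {C, E}, {D, E}

Closure of {A, B} is {A, B, C, D, E, F}, the whole schema; {A, B} is a candidate key.
Closure of {A, C} is {A, B, C, D, E, F}, the whole schema; {A, C} is a candidate key.
Closure of {C, E} is {A, B, C, D, E, F}, the whole schema; {C, E} is a candidate key.
Closure of {D, E} is {A, B, C, D, E, F}, the whole schema; {D, E} is a candidate key.
No proper subset of any of these is a key, and no other minimal superkey exists.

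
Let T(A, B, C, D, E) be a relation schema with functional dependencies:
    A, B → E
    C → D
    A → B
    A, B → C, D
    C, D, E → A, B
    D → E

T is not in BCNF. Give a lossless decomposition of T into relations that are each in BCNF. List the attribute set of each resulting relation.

{A, B, C, D}; {D, E}

Candidate keys of the original relation: {A}, {C}.
{A, B, C, D, E}: {D} determines {D, E} here but is not a superkey — split on D → E, giving {D, E} and {A, B, C, D}.
{D, E} is in BCNF.
{A, B, C, D} is in BCNF.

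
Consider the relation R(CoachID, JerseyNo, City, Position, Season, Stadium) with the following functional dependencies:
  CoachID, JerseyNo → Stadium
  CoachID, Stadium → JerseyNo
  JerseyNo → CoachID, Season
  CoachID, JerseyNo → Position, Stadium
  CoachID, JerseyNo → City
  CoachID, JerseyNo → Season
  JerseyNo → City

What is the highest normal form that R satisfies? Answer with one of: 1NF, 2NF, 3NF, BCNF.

Candidate keys: {CoachID, Stadium}, {JerseyNo}. Prime attributes: {CoachID, JerseyNo, Stadium}.
Each dependency's left side is a superkey — BCNF holds.

BCNF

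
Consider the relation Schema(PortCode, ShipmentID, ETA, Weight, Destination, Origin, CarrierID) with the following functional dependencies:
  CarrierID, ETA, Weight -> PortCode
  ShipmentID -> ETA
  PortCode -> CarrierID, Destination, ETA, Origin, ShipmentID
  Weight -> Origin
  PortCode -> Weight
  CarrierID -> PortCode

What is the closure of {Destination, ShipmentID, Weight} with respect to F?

Start with {Destination, ShipmentID, Weight}.
ShipmentID -> ETA applies; add {ETA} → now {Destination, ETA, ShipmentID, Weight}.
Weight -> Origin applies; add {Origin} → now {Destination, ETA, Origin, ShipmentID, Weight}.
No further FD applies.

{Destination, ETA, Origin, ShipmentID, Weight}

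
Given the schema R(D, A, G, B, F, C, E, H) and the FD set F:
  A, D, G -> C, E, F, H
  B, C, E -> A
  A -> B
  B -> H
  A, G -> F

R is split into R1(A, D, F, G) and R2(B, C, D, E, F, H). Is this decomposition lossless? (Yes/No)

The shared attributes are {D, F} and {D, F}⁺ = {D, F}.
Neither R1 nor R2 is contained in that closure, so the decomposition is lossy.

No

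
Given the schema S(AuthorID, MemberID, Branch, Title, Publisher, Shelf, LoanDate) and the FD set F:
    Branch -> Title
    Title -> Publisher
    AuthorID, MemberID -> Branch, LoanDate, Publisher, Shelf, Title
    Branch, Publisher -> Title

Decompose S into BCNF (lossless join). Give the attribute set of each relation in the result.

{AuthorID, Branch, LoanDate, MemberID, Shelf}; {Branch, Title}; {Publisher, Title}

Candidate key of the original relation: {AuthorID, MemberID}.
Within {AuthorID, Branch, LoanDate, MemberID, Publisher, Shelf, Title}: {Branch}⁺ ∩ {AuthorID, Branch, LoanDate, MemberID, Publisher, Shelf, Title} = {Branch, Publisher, Title}, not the whole set, so Branch -> Publisher, Title violates BCNF; decompose into {Branch, Publisher, Title} and {AuthorID, Branch, LoanDate, MemberID, Shelf}.
Within {Branch, Publisher, Title}: {Title}⁺ ∩ {Branch, Publisher, Title} = {Publisher, Title}, not the whole set, so Title -> Publisher violates BCNF; decompose into {Publisher, Title} and {Branch, Title}.
{Publisher, Title} is in BCNF.
{Branch, Title} is in BCNF.
{AuthorID, Branch, LoanDate, MemberID, Shelf} is in BCNF.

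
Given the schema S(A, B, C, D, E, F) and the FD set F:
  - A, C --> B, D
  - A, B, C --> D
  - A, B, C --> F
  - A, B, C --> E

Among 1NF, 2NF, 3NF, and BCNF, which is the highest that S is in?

BCNF

Candidate key: {A, C}. Prime attributes: {A, C}.
Every FD has a superkey on the left, so the relation is in BCNF.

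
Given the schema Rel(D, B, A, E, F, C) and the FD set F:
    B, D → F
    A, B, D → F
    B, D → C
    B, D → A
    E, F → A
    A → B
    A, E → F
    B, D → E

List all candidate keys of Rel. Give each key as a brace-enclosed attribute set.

{A, D}, {B, D}, {D, E, F}

{D} never appears on the right of any FD, so every key must include it.
{A, D}⁺ = {A, B, C, D, E, F} — all of the relation — so {A, D} is a candidate key.
{B, D}⁺ = {A, B, C, D, E, F} — all of the relation — so {B, D} is a candidate key.
{D, E, F}⁺ = {A, B, C, D, E, F} — all of the relation — so {D, E, F} is a candidate key.
These are minimal and exhaustive — every other superkey contains one of them.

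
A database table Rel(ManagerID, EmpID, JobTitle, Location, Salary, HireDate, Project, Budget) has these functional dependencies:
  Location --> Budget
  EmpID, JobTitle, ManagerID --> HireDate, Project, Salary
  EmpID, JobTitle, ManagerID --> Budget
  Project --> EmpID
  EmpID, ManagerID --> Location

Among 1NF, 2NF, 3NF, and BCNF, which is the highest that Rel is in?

Candidate keys: {EmpID, JobTitle, ManagerID}, {JobTitle, ManagerID, Project}. Prime attributes: {EmpID, JobTitle, ManagerID, Project}.
Location --> Budget breaks BCNF: {Location}⁺ = {Budget, Location}, so {Location} is not a superkey.
Because {Budget} is non-prime and the left side of Location --> Budget is not a superkey, the relation is not in 3NF.
{EmpID, ManagerID} is a proper subset of the key {EmpID, JobTitle, ManagerID}, and {EmpID, ManagerID}⁺ contains the non-prime attributes {Budget, Location} — a partial dependency, so 2NF is violated.

1NF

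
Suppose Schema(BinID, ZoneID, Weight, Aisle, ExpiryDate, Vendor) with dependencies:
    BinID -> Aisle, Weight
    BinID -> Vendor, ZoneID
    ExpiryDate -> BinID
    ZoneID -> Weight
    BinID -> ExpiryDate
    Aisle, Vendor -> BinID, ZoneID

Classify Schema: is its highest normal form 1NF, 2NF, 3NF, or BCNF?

Candidate keys: {Aisle, Vendor}, {BinID}, {ExpiryDate}. Prime attributes: {Aisle, BinID, ExpiryDate, Vendor}.
ZoneID -> Weight: {ZoneID}⁺ = {Weight, ZoneID}, which is not all of the attributes, so the left side is not a superkey — BCNF is violated.
Because {Weight} is non-prime and the left side of ZoneID -> Weight is not a superkey, the relation is not in 3NF.
No proper subset of a key has a non-prime attribute in its closure, so there is no partial dependency; 2NF holds.

2NF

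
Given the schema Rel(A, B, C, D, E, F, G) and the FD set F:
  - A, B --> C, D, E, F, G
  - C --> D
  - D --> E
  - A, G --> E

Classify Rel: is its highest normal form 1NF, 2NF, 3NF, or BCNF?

Candidate key: {A, B}. Prime attributes: {A, B}.
C --> D breaks BCNF: {C}⁺ = {C, D, E}, so {C} is not a superkey.
Because {D} is non-prime and the left side of C --> D is not a superkey, the relation is not in 3NF.
No proper subset of a key has a non-prime attribute in its closure, so there is no partial dependency; 2NF holds.

2NF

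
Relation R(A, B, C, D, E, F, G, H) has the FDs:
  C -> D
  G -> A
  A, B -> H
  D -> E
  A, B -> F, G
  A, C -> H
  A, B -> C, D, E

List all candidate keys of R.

{A, B}, {B, G}

{B} never appears on the right of any FD, so every key must include it.
Closure of {A, B} is {A, B, C, D, E, F, G, H}, the whole schema; {A, B} is a candidate key.
Closure of {B, G} is {A, B, C, D, E, F, G, H}, the whole schema; {B, G} is a candidate key.
No proper subset of any of these is a key, and no other minimal superkey exists.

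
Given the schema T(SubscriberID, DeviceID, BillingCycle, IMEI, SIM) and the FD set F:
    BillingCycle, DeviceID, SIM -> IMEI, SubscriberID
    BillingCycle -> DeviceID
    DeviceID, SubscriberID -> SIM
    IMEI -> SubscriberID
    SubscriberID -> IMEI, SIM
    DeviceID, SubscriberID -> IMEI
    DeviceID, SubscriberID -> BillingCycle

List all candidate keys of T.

{BillingCycle, IMEI}, {BillingCycle, SIM}, {BillingCycle, SubscriberID}, {DeviceID, IMEI}, {DeviceID, SubscriberID}

{BillingCycle, IMEI}⁺ = {BillingCycle, DeviceID, IMEI, SIM, SubscriberID} — all of the relation — so {BillingCycle, IMEI} is a candidate key.
{BillingCycle, SIM}⁺ = {BillingCycle, DeviceID, IMEI, SIM, SubscriberID} — all of the relation — so {BillingCycle, SIM} is a candidate key.
{BillingCycle, SubscriberID}⁺ = {BillingCycle, DeviceID, IMEI, SIM, SubscriberID} — all of the relation — so {BillingCycle, SubscriberID} is a candidate key.
{DeviceID, IMEI}⁺ = {BillingCycle, DeviceID, IMEI, SIM, SubscriberID} — all of the relation — so {DeviceID, IMEI} is a candidate key.
{DeviceID, SubscriberID}⁺ = {BillingCycle, DeviceID, IMEI, SIM, SubscriberID} — all of the relation — so {DeviceID, SubscriberID} is a candidate key.
These are minimal and exhaustive — every other superkey contains one of them.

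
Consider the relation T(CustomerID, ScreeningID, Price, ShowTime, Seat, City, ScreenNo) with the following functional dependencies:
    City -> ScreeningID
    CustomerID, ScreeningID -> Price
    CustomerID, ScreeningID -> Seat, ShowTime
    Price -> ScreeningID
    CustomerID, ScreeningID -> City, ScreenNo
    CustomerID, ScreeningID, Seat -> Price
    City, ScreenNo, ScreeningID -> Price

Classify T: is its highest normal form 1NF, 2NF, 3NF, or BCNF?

Candidate keys: {City, CustomerID}, {CustomerID, Price}, {CustomerID, ScreeningID}. Prime attributes: {City, CustomerID, Price, ScreeningID}.
City -> ScreeningID: {City}⁺ = {City, ScreeningID}, which is not all of the attributes, so the left side is not a superkey — BCNF is violated.
Since {ScreeningID} ⊆ prime attributes and every other non-superkey FD also has a prime right side, the schema is in 3NF.

3NF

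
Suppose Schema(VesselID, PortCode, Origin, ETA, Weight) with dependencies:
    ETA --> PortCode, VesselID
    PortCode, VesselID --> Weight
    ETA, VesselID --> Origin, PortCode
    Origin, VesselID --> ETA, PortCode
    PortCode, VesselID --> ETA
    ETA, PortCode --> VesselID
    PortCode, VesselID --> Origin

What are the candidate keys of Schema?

{ETA} is a candidate key since {ETA}⁺ = {ETA, Origin, PortCode, VesselID, Weight} covers every attribute.
{Origin, VesselID} is a candidate key since {Origin, VesselID}⁺ = {ETA, Origin, PortCode, VesselID, Weight} covers every attribute.
{PortCode, VesselID} is a candidate key since {PortCode, VesselID}⁺ = {ETA, Origin, PortCode, VesselID, Weight} covers every attribute.
Any other superkey properly contains one of these, so there are no further candidate keys.

{ETA}, {Origin, VesselID}, {PortCode, VesselID}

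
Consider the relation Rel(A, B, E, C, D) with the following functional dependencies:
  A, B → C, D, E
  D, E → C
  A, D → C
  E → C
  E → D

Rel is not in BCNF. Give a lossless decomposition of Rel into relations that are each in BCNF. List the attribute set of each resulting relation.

Candidate key of the original relation: {A, B}.
{A, B, C, D, E}: {D, E} determines {C, D, E} here but is not a superkey — split on D, E → C, giving {C, D, E} and {A, B, D, E}.
{C, D, E}: every determinant is a superkey — BCNF.
{A, B, D, E}: {E} determines {D, E} here but is not a superkey — split on E → D, giving {D, E} and {A, B, E}.
{D, E}: every determinant is a superkey — BCNF.
{A, B, E}: every determinant is a superkey — BCNF.

{A, B, E}; {C, D, E}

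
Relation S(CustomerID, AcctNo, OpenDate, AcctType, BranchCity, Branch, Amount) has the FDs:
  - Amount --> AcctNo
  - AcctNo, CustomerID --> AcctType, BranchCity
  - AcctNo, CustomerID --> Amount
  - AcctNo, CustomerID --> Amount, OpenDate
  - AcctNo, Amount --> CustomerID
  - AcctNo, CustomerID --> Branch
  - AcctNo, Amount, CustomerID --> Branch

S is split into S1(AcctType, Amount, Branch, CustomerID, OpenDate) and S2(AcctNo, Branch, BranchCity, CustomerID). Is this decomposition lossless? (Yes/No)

No

Common attributes: {Branch, CustomerID}; their closure is {Branch, CustomerID}.
S1 ⊄ {Branch, CustomerID} and S2 ⊄ {Branch, CustomerID}, so the split is lossy.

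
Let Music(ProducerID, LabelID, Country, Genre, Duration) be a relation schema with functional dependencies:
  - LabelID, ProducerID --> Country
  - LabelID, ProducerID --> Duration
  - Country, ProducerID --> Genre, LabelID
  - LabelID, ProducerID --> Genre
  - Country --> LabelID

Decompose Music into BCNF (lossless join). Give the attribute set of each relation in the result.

Candidate keys of the original relation: {Country, ProducerID}, {LabelID, ProducerID}.
In {Country, Duration, Genre, LabelID, ProducerID}, {Country} is not a superkey ({Country}⁺ restricted to this set is {Country, LabelID}), so split on Country --> LabelID into {Country, LabelID} and {Country, Duration, Genre, ProducerID}.
{Country, LabelID}: every determinant is a superkey — BCNF.
{Country, Duration, Genre, ProducerID}: every determinant is a superkey — BCNF.

{Country, Duration, Genre, ProducerID}; {Country, LabelID}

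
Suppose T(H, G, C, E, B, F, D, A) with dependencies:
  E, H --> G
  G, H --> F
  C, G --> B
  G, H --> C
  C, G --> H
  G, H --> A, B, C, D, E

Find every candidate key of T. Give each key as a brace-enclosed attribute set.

{C, G}, {E, H}, {G, H}

{C, G}⁺ = {A, B, C, D, E, F, G, H} — all of the relation — so {C, G} is a candidate key.
{E, H}⁺ = {A, B, C, D, E, F, G, H} — all of the relation — so {E, H} is a candidate key.
{G, H}⁺ = {A, B, C, D, E, F, G, H} — all of the relation — so {G, H} is a candidate key.
No proper subset of any of these is a key, and no other minimal superkey exists.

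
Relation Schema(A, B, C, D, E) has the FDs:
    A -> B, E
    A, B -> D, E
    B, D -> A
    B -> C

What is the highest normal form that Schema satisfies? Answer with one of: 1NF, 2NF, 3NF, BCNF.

1NF

Candidate keys: {A}, {B, D}. Prime attributes: {A, B, D}.
B -> C breaks BCNF: {B}⁺ = {B, C}, so {B} is not a superkey.
B -> C has non-prime {C} on the right and a non-superkey on the left, so 3NF fails.
{B} is a proper subset of the key {B, D}, and {B}⁺ contains the non-prime attribute {C} — a partial dependency, so 2NF is violated.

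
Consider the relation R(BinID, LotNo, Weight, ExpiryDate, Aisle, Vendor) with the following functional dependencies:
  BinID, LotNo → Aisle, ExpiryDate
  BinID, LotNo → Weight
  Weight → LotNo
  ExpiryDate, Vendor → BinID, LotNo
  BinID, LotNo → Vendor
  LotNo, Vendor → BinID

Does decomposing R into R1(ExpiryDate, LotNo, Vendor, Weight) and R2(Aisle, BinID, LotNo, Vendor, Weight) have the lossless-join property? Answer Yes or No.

Yes

Common attributes: {LotNo, Vendor, Weight}; their closure is {Aisle, BinID, ExpiryDate, LotNo, Vendor, Weight}.
R1 is contained in that closure, so R1 ∩ R2 → R1 holds and the join is lossless.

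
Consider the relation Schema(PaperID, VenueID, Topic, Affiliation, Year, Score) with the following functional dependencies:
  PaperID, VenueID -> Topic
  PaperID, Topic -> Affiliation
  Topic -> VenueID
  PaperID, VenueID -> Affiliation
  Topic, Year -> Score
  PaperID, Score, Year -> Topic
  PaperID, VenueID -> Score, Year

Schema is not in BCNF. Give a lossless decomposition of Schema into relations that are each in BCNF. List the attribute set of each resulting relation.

Candidate keys of the original relation: {PaperID, Score, Year}, {PaperID, Topic}, {PaperID, VenueID}.
In {Affiliation, PaperID, Score, Topic, VenueID, Year}, {Topic} is not a superkey ({Topic}⁺ restricted to this set is {Topic, VenueID}), so split on Topic -> VenueID into {Topic, VenueID} and {Affiliation, PaperID, Score, Topic, Year}.
{Topic, VenueID} is in BCNF.
In {Affiliation, PaperID, Score, Topic, Year}, {Topic, Year} is not a superkey ({Topic, Year}⁺ restricted to this set is {Score, Topic, Year}), so split on Topic, Year -> Score into {Score, Topic, Year} and {Affiliation, PaperID, Topic, Year}.
{Score, Topic, Year} is in BCNF.
{Affiliation, PaperID, Topic, Year} is in BCNF.

{Affiliation, PaperID, Topic, Year}; {Score, Topic, Year}; {Topic, VenueID}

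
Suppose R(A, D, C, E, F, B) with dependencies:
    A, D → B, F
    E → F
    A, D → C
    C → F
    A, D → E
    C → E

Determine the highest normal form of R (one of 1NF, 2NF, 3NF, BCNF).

2NF

Candidate key: {A, D}. Prime attributes: {A, D}.
For E → F we have {E}⁺ = {E, F}; {E} is not a superkey, so BCNF fails.
Because {F} is non-prime and the left side of E → F is not a superkey, the relation is not in 3NF.
No non-prime attribute depends on a proper subset of any candidate key, so 2NF holds.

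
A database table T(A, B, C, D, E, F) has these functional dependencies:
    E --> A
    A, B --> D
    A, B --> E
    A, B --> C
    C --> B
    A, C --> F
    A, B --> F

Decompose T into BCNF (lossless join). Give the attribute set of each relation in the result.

Candidate keys of the original relation: {A, B}, {A, C}, {B, E}, {C, E}.
In {A, B, C, D, E, F}, {E} is not a superkey ({E}⁺ restricted to this set is {A, E}), so split on E --> A into {A, E} and {B, C, D, E, F}.
{A, E}: every determinant is a superkey — BCNF.
In {B, C, D, E, F}, {C} is not a superkey ({C}⁺ restricted to this set is {B, C}), so split on C --> B into {B, C} and {C, D, E, F}.
{B, C}: every determinant is a superkey — BCNF.
{C, D, E, F}: every determinant is a superkey — BCNF.

{A, E}; {B, C}; {C, D, E, F}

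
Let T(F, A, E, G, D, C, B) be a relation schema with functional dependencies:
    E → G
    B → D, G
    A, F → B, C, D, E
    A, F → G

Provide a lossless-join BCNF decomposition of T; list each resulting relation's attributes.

{A, B, C, E, F}; {B, D}; {E, G}

Candidate key of the original relation: {A, F}.
{A, B, C, D, E, F, G}: {E} determines {E, G} here but is not a superkey — split on E → G, giving {E, G} and {A, B, C, D, E, F}.
{E, G}: every determinant is a superkey — BCNF.
{A, B, C, D, E, F}: {B} determines {B, D} here but is not a superkey — split on B → D, giving {B, D} and {A, B, C, E, F}.
{B, D}: every determinant is a superkey — BCNF.
{A, B, C, E, F}: every determinant is a superkey — BCNF.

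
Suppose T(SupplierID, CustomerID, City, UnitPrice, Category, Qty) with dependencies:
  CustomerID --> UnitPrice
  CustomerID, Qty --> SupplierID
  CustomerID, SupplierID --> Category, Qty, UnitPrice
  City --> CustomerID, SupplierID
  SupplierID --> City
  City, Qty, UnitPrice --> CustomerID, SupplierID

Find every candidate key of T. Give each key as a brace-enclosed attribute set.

{City}, {CustomerID, Qty}, {SupplierID}

{City}⁺ = {Category, City, CustomerID, Qty, SupplierID, UnitPrice} — all of the relation — so {City} is a candidate key.
{SupplierID}⁺ = {Category, City, CustomerID, Qty, SupplierID, UnitPrice} — all of the relation — so {SupplierID} is a candidate key.
{CustomerID, Qty}⁺ = {Category, City, CustomerID, Qty, SupplierID, UnitPrice} — all of the relation — so {CustomerID, Qty} is a candidate key.
Any other superkey properly contains one of these, so there are no further candidate keys.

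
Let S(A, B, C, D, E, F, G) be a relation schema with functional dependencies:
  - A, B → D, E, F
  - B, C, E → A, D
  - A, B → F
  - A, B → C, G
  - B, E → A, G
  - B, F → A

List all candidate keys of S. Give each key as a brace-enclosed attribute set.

{B} never appears on the right of any FD, so every key must include it.
{A, B}⁺ = {A, B, C, D, E, F, G}, which is every attribute, so {A, B} is a candidate key.
{B, E}⁺ = {A, B, C, D, E, F, G}, which is every attribute, so {B, E} is a candidate key.
{B, F}⁺ = {A, B, C, D, E, F, G}, which is every attribute, so {B, F} is a candidate key.
No proper subset of any of these is a key, and no other minimal superkey exists.

{A, B}, {B, E}, {B, F}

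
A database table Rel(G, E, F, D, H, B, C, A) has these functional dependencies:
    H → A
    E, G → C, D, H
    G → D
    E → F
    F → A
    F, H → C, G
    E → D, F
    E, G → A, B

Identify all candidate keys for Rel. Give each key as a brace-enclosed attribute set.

Attributes never on any right-hand side: {E} — every candidate key must contain it.
{E, G} is a candidate key since {E, G}⁺ = {A, B, C, D, E, F, G, H} covers every attribute.
{E, H} is a candidate key since {E, H}⁺ = {A, B, C, D, E, F, G, H} covers every attribute.
These are minimal and exhaustive — every other superkey contains one of them.

{E, G}, {E, H}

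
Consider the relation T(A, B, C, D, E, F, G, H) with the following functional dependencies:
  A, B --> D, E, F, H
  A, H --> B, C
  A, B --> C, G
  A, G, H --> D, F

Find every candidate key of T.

{A, B}, {A, H}

Attributes never on any right-hand side: {A} — every candidate key must contain it.
{A, B}⁺ = {A, B, C, D, E, F, G, H} — all of the relation — so {A, B} is a candidate key.
{A, H}⁺ = {A, B, C, D, E, F, G, H} — all of the relation — so {A, H} is a candidate key.
Any other superkey properly contains one of these, so there are no further candidate keys.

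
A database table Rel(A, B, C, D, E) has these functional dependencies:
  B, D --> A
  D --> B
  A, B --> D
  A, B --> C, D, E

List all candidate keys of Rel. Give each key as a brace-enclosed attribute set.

{D}⁺ = {A, B, C, D, E} — all of the relation — so {D} is a candidate key.
{A, B}⁺ = {A, B, C, D, E} — all of the relation — so {A, B} is a candidate key.
Any other superkey properly contains one of these, so there are no further candidate keys.

{A, B}, {D}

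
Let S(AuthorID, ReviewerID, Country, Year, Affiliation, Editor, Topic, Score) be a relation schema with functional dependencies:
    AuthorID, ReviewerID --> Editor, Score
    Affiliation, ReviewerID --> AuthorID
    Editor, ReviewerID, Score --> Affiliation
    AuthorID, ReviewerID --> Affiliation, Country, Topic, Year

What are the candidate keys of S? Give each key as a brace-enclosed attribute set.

Attributes never on any right-hand side: {ReviewerID} — every candidate key must contain it.
{Affiliation, ReviewerID}⁺ = {Affiliation, AuthorID, Country, Editor, ReviewerID, Score, Topic, Year} — all of the relation — so {Affiliation, ReviewerID} is a candidate key.
{AuthorID, ReviewerID}⁺ = {Affiliation, AuthorID, Country, Editor, ReviewerID, Score, Topic, Year} — all of the relation — so {AuthorID, ReviewerID} is a candidate key.
{Editor, ReviewerID, Score}⁺ = {Affiliation, AuthorID, Country, Editor, ReviewerID, Score, Topic, Year} — all of the relation — so {Editor, ReviewerID, Score} is a candidate key.
No proper subset of any of these is a key, and no other minimal superkey exists.

{Affiliation, ReviewerID}, {AuthorID, ReviewerID}, {Editor, ReviewerID, Score}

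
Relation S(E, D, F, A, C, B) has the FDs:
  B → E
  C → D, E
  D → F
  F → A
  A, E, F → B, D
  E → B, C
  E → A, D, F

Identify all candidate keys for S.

{B}, {C}, {E}

Closure of {B} is {A, B, C, D, E, F}, the whole schema; {B} is a candidate key.
Closure of {C} is {A, B, C, D, E, F}, the whole schema; {C} is a candidate key.
Closure of {E} is {A, B, C, D, E, F}, the whole schema; {E} is a candidate key.
Any other superkey properly contains one of these, so there are no further candidate keys.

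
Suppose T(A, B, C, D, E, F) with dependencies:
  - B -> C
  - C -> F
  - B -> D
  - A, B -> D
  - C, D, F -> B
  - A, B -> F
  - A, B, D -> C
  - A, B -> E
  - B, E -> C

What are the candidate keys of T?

{A, B}, {A, C, D}

{A} never appears on the right of any FD, so every key must include it.
{A, B}⁺ = {A, B, C, D, E, F}, which is every attribute, so {A, B} is a candidate key.
{A, C, D}⁺ = {A, B, C, D, E, F}, which is every attribute, so {A, C, D} is a candidate key.
Any other superkey properly contains one of these, so there are no further candidate keys.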